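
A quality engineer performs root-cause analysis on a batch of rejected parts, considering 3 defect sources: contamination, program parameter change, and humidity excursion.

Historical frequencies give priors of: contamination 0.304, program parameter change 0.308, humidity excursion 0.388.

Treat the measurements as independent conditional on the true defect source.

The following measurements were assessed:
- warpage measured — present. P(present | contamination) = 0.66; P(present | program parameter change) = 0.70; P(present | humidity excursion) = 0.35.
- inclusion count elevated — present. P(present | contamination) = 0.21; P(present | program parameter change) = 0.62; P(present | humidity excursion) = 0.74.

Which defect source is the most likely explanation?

program parameter change

By Bayes' rule with conditional independence, the unnormalized weight for each hypothesis is prior × ∏ likelihoods:
  contamination: 0.304 × 0.66 × 0.21 = 0.042134
  program parameter change: 0.308 × 0.70 × 0.62 = 0.13367
  humidity excursion: 0.388 × 0.35 × 0.74 = 0.10049
Normalizing constant Z = 0.042134 + 0.13367 + 0.10049 = 0.2763.
P(contamination | evidence) ≈ 0.042134 / 0.2763 ≈ 0.152
P(program parameter change | evidence) ≈ 0.13367 / 0.2763 ≈ 0.484
P(humidity excursion | evidence) ≈ 0.10049 / 0.2763 ≈ 0.364
The largest is 0.484, so program parameter change is most probable.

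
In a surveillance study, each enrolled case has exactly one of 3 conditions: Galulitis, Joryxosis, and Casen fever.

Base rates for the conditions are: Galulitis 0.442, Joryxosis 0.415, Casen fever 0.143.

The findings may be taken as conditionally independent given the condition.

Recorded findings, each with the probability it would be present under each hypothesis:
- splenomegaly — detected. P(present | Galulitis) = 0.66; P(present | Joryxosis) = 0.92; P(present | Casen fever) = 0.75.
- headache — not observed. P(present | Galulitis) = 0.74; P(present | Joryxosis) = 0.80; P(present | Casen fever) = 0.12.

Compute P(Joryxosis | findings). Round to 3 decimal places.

Multiply each prior by the joint likelihood of the evidence pattern (using 1 − P(present | H) for each absent finding):
  Galulitis: 0.442 × 0.66 × (1 − 0.74) = 0.075847
  Joryxosis: 0.415 × 0.92 × (1 − 0.80) = 0.07636
  Casen fever: 0.143 × 0.75 × (1 − 0.12) = 0.09438
Normalizing constant Z = 0.075847 + 0.07636 + 0.09438 = 0.24659.
P(Joryxosis | evidence) = 0.07636 / 0.24659 ≈ 0.310.

0.310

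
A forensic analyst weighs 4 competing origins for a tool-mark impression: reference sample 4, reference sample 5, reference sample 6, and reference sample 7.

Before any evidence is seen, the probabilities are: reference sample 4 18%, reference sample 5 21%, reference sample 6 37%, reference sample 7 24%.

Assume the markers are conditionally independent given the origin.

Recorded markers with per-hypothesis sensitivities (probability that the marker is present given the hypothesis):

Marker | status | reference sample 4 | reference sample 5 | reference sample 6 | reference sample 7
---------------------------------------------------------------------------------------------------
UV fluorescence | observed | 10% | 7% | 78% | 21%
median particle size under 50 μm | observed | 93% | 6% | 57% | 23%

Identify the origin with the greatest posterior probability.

reference sample 6

Multiply each prior by the joint likelihood of the marker pattern:
  reference sample 4: 0.18 × 0.10 × 0.93 = 0.01674
  reference sample 5: 0.21 × 0.07 × 0.06 = 0.000882
  reference sample 6: 0.37 × 0.78 × 0.57 = 0.1645
  reference sample 7: 0.24 × 0.21 × 0.23 = 0.011592
The unnormalized weights sum to 0.19372.
P(reference sample 4 | evidence) ≈ 0.01674 / 0.19372 ≈ 0.086
P(reference sample 5 | evidence) ≈ 0.000882 / 0.19372 ≈ 0.005
P(reference sample 6 | evidence) ≈ 0.1645 / 0.19372 ≈ 0.849
P(reference sample 7 | evidence) ≈ 0.011592 / 0.19372 ≈ 0.060
The largest is 0.849, so reference sample 6 is most probable.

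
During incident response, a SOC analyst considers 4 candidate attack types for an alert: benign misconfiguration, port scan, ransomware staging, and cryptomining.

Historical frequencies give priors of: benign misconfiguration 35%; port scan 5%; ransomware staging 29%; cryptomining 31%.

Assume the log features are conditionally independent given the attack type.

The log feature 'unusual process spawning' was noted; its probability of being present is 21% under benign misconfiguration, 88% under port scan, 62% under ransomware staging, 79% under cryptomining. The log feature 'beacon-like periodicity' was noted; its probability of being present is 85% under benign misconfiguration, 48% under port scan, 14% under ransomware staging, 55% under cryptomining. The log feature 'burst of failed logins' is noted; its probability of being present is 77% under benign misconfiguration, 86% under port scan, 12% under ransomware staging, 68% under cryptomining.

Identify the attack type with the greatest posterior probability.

By Bayes' rule with conditional independence, the unnormalized weight for each hypothesis is prior × ∏ likelihoods:
  benign misconfiguration: 0.35 × 0.21 × 0.85 × 0.77 = 0.048106
  port scan: 0.05 × 0.88 × 0.48 × 0.86 = 0.018163
  ransomware staging: 0.29 × 0.62 × 0.14 × 0.12 = 0.0030206
  cryptomining: 0.31 × 0.79 × 0.55 × 0.68 = 0.091593
Normalizing constant Z = 0.048106 + 0.018163 + 0.0030206 + 0.091593 = 0.16088.
P(benign misconfiguration | evidence) ≈ 0.048106 / 0.16088 ≈ 0.299
P(port scan | evidence) ≈ 0.018163 / 0.16088 ≈ 0.113
P(ransomware staging | evidence) ≈ 0.0030206 / 0.16088 ≈ 0.019
P(cryptomining | evidence) ≈ 0.091593 / 0.16088 ≈ 0.569
The largest is 0.569, so cryptomining is most probable.

cryptomining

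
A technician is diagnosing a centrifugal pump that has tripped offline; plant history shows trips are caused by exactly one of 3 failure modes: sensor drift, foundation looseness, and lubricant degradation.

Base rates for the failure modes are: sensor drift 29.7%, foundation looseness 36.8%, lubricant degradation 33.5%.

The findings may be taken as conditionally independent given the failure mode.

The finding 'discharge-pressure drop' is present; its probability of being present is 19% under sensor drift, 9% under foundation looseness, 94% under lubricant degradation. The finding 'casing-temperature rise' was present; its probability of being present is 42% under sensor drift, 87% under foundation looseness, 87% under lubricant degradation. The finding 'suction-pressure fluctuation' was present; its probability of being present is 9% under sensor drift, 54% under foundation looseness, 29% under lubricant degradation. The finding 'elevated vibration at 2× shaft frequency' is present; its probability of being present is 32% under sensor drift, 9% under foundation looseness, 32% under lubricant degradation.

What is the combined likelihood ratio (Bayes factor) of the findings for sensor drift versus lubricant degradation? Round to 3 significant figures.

0.0303

Joint likelihood of the evidence pattern under each hypothesis:
  sensor drift: 0.19 × 0.42 × 0.09 × 0.32 = 0.0022982
  lubricant degradation: 0.94 × 0.87 × 0.29 × 0.32 = 0.075892
Bayes factor = 0.0022982 / 0.075892 ≈ 0.0303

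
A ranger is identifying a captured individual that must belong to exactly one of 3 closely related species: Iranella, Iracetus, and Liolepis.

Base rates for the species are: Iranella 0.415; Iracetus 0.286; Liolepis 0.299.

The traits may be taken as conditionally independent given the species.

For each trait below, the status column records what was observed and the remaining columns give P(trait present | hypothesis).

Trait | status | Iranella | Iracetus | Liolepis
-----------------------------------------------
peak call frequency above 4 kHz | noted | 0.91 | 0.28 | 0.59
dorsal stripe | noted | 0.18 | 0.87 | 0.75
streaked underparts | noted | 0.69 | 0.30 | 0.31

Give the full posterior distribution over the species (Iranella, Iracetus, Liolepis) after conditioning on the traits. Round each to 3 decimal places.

0.431, 0.192, 0.377

By Bayes' rule with conditional independence, the unnormalized weight for each hypothesis is prior × ∏ likelihoods:
  Iranella: 0.415 × 0.91 × 0.18 × 0.69 = 0.046904
  Iracetus: 0.286 × 0.28 × 0.87 × 0.30 = 0.020901
  Liolepis: 0.299 × 0.59 × 0.75 × 0.31 = 0.041015
Normalizing constant Z = 0.046904 + 0.020901 + 0.041015 = 0.10882.
P(Iranella | evidence) = 0.046904 / 0.10882 ≈ 0.431
P(Iracetus | evidence) = 0.020901 / 0.10882 ≈ 0.192
P(Liolepis | evidence) = 0.041015 / 0.10882 ≈ 0.377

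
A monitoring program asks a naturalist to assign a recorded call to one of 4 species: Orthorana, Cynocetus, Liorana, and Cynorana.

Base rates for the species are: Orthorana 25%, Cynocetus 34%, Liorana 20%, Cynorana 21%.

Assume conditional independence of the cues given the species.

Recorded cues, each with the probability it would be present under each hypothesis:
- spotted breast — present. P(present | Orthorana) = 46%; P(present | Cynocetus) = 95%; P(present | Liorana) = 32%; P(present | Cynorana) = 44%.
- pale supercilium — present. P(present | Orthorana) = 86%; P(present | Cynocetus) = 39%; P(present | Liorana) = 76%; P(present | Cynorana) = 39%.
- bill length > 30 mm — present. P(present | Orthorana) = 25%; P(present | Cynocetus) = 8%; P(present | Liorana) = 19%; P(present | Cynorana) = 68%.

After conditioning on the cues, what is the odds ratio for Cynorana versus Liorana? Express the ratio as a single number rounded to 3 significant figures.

Posterior odds equal prior odds times the likelihood ratio; only the two competing hypotheses matter.
  Cynorana: 0.21 × 0.44 × 0.39 × 0.68 = 0.024504
  Liorana: 0.20 × 0.32 × 0.76 × 0.19 = 0.0092416
Posterior odds = 0.024504 / 0.0092416 ≈ 2.65.

2.65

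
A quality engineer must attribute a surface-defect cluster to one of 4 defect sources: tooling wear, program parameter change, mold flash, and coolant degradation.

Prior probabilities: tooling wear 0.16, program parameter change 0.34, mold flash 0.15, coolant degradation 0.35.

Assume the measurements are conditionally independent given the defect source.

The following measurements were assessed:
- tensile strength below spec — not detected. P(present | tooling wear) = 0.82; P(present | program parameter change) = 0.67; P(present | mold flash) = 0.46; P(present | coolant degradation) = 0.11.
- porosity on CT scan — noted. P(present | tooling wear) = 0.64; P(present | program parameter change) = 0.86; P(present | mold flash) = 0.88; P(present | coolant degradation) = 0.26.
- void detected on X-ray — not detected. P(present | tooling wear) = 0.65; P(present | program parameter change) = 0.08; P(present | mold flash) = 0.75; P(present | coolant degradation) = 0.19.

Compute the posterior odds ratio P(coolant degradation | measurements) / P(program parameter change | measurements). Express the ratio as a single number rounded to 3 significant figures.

The normalizing constant cancels in an odds ratio, so compute prior × likelihood for the two hypotheses only (using 1 − P(present | H) for each absent measurement):
  coolant degradation: 0.35 × (1 − 0.11) × 0.26 × (1 − 0.19) = 0.065602
  program parameter change: 0.34 × (1 − 0.67) × 0.86 × (1 − 0.08) = 0.088773
Posterior odds = 0.065602 / 0.088773 ≈ 0.739.

0.739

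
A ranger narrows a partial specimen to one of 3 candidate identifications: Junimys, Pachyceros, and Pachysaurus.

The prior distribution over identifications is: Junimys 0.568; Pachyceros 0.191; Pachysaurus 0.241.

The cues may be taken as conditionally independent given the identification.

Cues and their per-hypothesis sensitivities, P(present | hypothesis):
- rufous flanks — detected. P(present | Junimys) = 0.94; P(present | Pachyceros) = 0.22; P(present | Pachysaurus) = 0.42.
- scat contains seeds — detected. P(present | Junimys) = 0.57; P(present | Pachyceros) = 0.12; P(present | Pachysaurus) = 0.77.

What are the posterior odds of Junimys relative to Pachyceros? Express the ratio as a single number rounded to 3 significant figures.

60.4

Unnormalized posterior weight (prior times the cue likelihoods) for each of the two hypotheses:
  Junimys: 0.568 × 0.94 × 0.57 = 0.30433
  Pachyceros: 0.191 × 0.22 × 0.12 = 0.0050424
Odds(Junimys : Pachyceros) = 0.30433 / 0.0050424 ≈ 60.4.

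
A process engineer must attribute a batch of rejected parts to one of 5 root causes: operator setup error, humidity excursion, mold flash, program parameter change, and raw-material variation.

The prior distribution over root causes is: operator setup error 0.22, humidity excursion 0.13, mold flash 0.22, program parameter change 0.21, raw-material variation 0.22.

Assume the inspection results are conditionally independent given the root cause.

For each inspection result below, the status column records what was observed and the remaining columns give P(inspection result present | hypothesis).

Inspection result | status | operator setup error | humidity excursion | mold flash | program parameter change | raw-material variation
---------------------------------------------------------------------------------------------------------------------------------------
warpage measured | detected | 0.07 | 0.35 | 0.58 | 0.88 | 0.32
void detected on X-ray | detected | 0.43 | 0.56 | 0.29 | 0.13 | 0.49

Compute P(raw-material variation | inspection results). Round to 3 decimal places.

0.270

Multiply each prior by the joint likelihood of the inspection result pattern:
  operator setup error: 0.22 × 0.07 × 0.43 = 0.006622
  humidity excursion: 0.13 × 0.35 × 0.56 = 0.02548
  mold flash: 0.22 × 0.58 × 0.29 = 0.037004
  program parameter change: 0.21 × 0.88 × 0.13 = 0.024024
  raw-material variation: 0.22 × 0.32 × 0.49 = 0.034496
Normalizing constant Z = 0.006622 + 0.02548 + 0.037004 + 0.024024 + 0.034496 = 0.12763.
P(raw-material variation | evidence) = 0.034496 / 0.12763 ≈ 0.270.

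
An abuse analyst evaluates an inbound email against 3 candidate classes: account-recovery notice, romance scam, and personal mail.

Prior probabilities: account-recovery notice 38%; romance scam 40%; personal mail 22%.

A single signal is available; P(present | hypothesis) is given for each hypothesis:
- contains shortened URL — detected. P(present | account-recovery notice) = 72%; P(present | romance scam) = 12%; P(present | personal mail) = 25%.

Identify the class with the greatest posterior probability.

account-recovery notice

For each hypothesis, the unnormalized posterior weight is prior × likelihood:
  account-recovery notice: 0.38 × 0.72 = 0.2736
  romance scam: 0.40 × 0.12 = 0.048
  personal mail: 0.22 × 0.25 = 0.055
Marginal likelihood of the evidence = 0.3766.
P(account-recovery notice | evidence) ≈ 0.2736 / 0.3766 ≈ 0.727
P(romance scam | evidence) ≈ 0.048 / 0.3766 ≈ 0.127
P(personal mail | evidence) ≈ 0.055 / 0.3766 ≈ 0.146
The largest is 0.727, so account-recovery notice is most probable.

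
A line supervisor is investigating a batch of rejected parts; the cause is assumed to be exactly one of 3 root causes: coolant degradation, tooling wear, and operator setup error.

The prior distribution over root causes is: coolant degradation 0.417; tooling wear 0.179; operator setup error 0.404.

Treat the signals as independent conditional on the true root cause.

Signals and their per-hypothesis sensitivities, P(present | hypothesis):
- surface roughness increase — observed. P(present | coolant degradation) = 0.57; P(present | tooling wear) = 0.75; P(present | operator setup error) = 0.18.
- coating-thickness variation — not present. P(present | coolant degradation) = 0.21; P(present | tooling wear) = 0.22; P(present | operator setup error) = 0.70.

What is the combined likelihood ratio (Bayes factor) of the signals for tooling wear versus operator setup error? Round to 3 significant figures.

The Bayes factor is the ratio of the joint likelihoods of the signal pattern under the two hypotheses (using 1 − P(present | H) for each absent signal).
  tooling wear: 0.75 × (1 − 0.22) = 0.585
  operator setup error: 0.18 × (1 − 0.70) = 0.054
Bayes factor = 0.585 / 0.054 ≈ 10.8

10.8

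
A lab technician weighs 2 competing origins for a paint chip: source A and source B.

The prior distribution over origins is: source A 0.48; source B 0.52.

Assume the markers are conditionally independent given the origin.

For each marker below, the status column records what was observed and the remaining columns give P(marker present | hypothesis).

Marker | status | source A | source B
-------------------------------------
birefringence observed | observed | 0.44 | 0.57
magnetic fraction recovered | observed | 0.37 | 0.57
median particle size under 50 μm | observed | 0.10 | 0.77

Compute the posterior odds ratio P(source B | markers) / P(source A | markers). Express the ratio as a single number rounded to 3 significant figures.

The normalizing constant cancels in an odds ratio, so compute prior × likelihood for the two hypotheses only:
  source B: 0.52 × 0.57 × 0.57 × 0.77 = 0.13009
  source A: 0.48 × 0.44 × 0.37 × 0.10 = 0.0078144
Posterior odds = 0.13009 / 0.0078144 ≈ 16.6.

16.6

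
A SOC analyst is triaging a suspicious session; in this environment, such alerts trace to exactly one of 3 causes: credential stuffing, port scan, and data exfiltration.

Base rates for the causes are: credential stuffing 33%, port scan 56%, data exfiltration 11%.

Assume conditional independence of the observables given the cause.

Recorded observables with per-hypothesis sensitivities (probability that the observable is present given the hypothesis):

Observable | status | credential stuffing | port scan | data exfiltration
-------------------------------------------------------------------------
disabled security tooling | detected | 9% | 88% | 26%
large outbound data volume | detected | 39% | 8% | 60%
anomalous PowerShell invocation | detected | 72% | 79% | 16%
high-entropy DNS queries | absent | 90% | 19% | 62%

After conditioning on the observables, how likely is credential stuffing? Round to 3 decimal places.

Multiply each prior by the joint likelihood of the observable pattern (using 1 − P(present | H) for each absent observable):
  credential stuffing: 0.33 × 0.09 × 0.39 × 0.72 × (1 − 0.90) = 0.00083398
  port scan: 0.56 × 0.88 × 0.08 × 0.79 × (1 − 0.19) = 0.025227
  data exfiltration: 0.11 × 0.26 × 0.60 × 0.16 × (1 − 0.62) = 0.0010433
The unnormalized weights sum to 0.027105.
P(credential stuffing | evidence) = 0.00083398 / 0.027105 ≈ 0.031.

0.031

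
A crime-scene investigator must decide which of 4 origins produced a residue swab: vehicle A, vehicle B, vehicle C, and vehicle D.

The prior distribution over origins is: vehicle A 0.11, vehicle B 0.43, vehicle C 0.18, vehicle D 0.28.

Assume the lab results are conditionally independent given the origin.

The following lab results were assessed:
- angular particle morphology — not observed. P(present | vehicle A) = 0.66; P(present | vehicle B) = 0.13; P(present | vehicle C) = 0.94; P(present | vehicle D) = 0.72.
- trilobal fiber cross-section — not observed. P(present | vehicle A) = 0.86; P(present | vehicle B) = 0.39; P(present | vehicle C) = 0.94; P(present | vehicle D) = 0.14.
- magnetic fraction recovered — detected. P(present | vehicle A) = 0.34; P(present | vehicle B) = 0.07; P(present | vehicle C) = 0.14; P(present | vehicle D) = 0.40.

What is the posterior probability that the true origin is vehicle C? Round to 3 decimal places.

0.002

Multiply each prior by the joint likelihood of the lab result pattern (using 1 − P(present | H) for each absent lab result):
  vehicle A: 0.11 × (1 − 0.66) × (1 − 0.86) × 0.34 = 0.0017802
  vehicle B: 0.43 × (1 − 0.13) × (1 − 0.39) × 0.07 = 0.015974
  vehicle C: 0.18 × (1 − 0.94) × (1 − 0.94) × 0.14 = 9.072e-05
  vehicle D: 0.28 × (1 − 0.72) × (1 − 0.14) × 0.40 = 0.02697
The unnormalized weights sum to 0.044815.
P(vehicle C | evidence) = 9.072e-05 / 0.044815 ≈ 0.002.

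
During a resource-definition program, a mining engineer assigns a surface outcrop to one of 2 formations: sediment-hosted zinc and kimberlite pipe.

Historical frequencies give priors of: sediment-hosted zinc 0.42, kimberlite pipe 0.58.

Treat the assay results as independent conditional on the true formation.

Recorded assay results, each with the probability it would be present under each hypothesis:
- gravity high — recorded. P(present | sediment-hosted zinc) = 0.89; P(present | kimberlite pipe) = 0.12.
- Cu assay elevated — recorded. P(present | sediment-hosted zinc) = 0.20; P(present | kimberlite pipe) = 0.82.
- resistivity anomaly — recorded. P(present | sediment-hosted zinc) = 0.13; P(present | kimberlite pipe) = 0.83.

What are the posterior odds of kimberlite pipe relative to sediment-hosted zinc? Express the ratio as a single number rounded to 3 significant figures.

4.87

Posterior odds equal prior odds times the likelihood ratio; only the two competing hypotheses matter.
  kimberlite pipe: 0.58 × 0.12 × 0.82 × 0.83 = 0.04737
  sediment-hosted zinc: 0.42 × 0.89 × 0.20 × 0.13 = 0.0097188
Posterior odds = 0.04737 / 0.0097188 ≈ 4.87.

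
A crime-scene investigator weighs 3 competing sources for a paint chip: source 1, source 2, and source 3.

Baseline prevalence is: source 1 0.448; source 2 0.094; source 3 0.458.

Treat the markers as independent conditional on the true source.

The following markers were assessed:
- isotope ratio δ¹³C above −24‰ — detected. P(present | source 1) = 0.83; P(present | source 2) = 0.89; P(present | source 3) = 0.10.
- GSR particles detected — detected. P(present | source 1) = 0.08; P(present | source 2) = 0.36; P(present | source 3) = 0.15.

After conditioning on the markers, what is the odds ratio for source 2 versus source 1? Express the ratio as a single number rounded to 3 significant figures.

Unnormalized posterior weight (prior times the marker likelihoods) for each of the two hypotheses:
  source 2: 0.094 × 0.89 × 0.36 = 0.030118
  source 1: 0.448 × 0.83 × 0.08 = 0.029747
Posterior odds = 0.030118 / 0.029747 ≈ 1.01.

1.01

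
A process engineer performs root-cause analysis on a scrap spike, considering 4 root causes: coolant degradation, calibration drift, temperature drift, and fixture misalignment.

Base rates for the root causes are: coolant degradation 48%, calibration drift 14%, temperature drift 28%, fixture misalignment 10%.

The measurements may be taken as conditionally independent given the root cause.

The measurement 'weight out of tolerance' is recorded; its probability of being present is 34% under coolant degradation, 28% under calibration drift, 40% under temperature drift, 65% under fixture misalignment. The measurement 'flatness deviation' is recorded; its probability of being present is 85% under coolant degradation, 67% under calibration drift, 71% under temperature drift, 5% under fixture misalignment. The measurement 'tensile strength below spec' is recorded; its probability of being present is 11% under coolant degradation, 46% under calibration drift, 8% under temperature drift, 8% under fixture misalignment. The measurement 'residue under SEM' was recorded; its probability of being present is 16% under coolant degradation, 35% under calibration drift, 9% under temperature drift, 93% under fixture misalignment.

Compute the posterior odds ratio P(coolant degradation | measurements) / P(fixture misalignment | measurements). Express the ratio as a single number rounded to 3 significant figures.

10.1

The normalizing constant cancels in an odds ratio, so compute prior × likelihood for the two hypotheses only:
  coolant degradation: 0.48 × 0.34 × 0.85 × 0.11 × 0.16 = 0.0024415
  fixture misalignment: 0.10 × 0.65 × 0.05 × 0.08 × 0.93 = 0.0002418
Odds(coolant degradation : fixture misalignment) = 0.0024415 / 0.0002418 ≈ 10.1.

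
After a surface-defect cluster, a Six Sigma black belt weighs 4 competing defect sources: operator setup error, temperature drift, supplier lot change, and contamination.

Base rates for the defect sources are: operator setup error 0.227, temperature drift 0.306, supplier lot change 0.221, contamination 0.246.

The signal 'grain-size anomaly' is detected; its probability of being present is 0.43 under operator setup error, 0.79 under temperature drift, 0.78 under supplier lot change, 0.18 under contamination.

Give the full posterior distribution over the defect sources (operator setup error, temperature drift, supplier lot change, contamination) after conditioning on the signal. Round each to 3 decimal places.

Multiply each prior by the likelihood of the signal:
  operator setup error: 0.227 × 0.43 = 0.09761
  temperature drift: 0.306 × 0.79 = 0.24174
  supplier lot change: 0.221 × 0.78 = 0.17238
  contamination: 0.246 × 0.18 = 0.04428
The unnormalized weights sum to 0.55601.
P(operator setup error | evidence) = 0.09761 / 0.55601 ≈ 0.176
P(temperature drift | evidence) = 0.24174 / 0.55601 ≈ 0.435
P(supplier lot change | evidence) = 0.17238 / 0.55601 ≈ 0.310
P(contamination | evidence) = 0.04428 / 0.55601 ≈ 0.080

0.176, 0.435, 0.310, 0.080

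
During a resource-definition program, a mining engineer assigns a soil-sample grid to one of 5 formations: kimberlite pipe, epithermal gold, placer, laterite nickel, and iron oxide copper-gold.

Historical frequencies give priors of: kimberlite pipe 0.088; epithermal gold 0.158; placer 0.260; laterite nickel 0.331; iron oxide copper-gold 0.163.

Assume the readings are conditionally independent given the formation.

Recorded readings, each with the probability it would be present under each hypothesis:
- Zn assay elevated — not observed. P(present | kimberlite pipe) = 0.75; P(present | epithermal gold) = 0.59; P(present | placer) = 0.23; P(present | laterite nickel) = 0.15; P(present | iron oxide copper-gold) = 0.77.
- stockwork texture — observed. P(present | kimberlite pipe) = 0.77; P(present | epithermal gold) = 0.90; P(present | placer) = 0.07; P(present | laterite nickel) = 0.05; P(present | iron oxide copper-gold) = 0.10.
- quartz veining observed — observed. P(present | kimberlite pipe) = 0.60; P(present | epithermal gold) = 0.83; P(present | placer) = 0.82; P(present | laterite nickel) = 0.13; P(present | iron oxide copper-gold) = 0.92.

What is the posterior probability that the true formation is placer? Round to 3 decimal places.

For each hypothesis, the unnormalized posterior weight is prior × product of the reading likelihoods (using 1 − P(present | H) for each absent reading):
  kimberlite pipe: 0.088 × (1 − 0.75) × 0.77 × 0.60 = 0.010164
  epithermal gold: 0.158 × (1 − 0.59) × 0.90 × 0.83 = 0.048391
  placer: 0.260 × (1 − 0.23) × 0.07 × 0.82 = 0.011491
  laterite nickel: 0.331 × (1 − 0.15) × 0.05 × 0.13 = 0.0018288
  iron oxide copper-gold: 0.163 × (1 − 0.77) × 0.10 × 0.92 = 0.0034491
Marginal likelihood of the evidence = 0.075324.
P(placer | evidence) = 0.011491 / 0.075324 ≈ 0.153.

0.153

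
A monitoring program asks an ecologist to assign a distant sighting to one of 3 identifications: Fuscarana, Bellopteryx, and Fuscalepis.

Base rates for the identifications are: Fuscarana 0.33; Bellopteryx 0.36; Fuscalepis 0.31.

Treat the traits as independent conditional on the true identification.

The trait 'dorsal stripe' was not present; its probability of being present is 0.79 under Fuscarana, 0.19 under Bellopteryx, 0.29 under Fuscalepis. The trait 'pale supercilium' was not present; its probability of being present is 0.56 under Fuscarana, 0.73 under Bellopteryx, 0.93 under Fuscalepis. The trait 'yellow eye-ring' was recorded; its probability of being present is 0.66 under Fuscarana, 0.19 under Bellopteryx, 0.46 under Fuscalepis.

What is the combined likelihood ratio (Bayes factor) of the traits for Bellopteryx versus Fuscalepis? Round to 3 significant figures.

Joint likelihood of the trait pattern under each hypothesis (using 1 − P(present | H) for each absent trait):
  Bellopteryx: (1 − 0.19) × (1 − 0.73) × 0.19 = 0.041553
  Fuscalepis: (1 − 0.29) × (1 − 0.93) × 0.46 = 0.022862
Bayes factor = 0.041553 / 0.022862 ≈ 1.82

1.82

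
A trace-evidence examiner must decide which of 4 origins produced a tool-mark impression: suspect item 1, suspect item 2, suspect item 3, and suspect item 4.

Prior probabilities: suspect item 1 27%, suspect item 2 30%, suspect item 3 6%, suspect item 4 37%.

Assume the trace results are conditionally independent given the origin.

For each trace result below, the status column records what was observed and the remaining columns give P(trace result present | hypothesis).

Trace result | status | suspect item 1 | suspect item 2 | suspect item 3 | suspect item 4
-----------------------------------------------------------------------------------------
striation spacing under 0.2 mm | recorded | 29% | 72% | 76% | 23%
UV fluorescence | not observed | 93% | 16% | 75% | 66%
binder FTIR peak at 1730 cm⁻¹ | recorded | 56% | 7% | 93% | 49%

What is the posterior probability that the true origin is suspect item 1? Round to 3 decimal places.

0.076

For each hypothesis, the unnormalized posterior weight is prior × product of the trace result likelihoods (using 1 − P(present | H) for each absent trace result):
  suspect item 1: 0.27 × 0.29 × (1 − 0.93) × 0.56 = 0.0030694
  suspect item 2: 0.30 × 0.72 × (1 − 0.16) × 0.07 = 0.012701
  suspect item 3: 0.06 × 0.76 × (1 − 0.75) × 0.93 = 0.010602
  suspect item 4: 0.37 × 0.23 × (1 − 0.66) × 0.49 = 0.014178
Normalizing constant Z = 0.0030694 + 0.012701 + 0.010602 + 0.014178 = 0.04055.
P(suspect item 1 | evidence) = 0.0030694 / 0.04055 ≈ 0.076.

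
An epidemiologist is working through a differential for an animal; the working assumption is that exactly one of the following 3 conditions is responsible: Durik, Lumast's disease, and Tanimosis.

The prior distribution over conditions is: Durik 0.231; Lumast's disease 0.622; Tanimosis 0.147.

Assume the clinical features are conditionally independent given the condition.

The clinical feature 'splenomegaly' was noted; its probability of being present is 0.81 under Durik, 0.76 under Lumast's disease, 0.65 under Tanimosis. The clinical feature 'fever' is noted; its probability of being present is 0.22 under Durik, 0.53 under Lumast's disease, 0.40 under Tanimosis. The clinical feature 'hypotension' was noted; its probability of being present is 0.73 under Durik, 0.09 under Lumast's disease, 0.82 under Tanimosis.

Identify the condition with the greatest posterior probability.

By Bayes' rule with conditional independence, the unnormalized weight for each hypothesis is prior × ∏ likelihoods:
  Durik: 0.231 × 0.81 × 0.22 × 0.73 = 0.03005
  Lumast's disease: 0.622 × 0.76 × 0.53 × 0.09 = 0.022549
  Tanimosis: 0.147 × 0.65 × 0.40 × 0.82 = 0.03134
The unnormalized weights sum to 0.083939.
P(Durik | evidence) ≈ 0.03005 / 0.083939 ≈ 0.358
P(Lumast's disease | evidence) ≈ 0.022549 / 0.083939 ≈ 0.269
P(Tanimosis | evidence) ≈ 0.03134 / 0.083939 ≈ 0.373
The largest is 0.373, so Tanimosis is most probable.

Tanimosis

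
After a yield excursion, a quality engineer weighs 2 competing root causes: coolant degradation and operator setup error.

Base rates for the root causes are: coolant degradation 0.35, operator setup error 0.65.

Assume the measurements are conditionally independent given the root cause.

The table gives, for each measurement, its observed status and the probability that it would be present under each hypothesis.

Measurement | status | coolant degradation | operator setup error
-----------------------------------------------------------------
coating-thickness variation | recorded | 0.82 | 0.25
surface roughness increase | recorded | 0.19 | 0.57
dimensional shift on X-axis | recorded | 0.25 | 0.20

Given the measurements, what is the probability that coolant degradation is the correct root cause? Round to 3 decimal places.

Multiply each prior by the joint likelihood of the measurement pattern:
  coolant degradation: 0.35 × 0.82 × 0.19 × 0.25 = 0.013632
  operator setup error: 0.65 × 0.25 × 0.57 × 0.20 = 0.018525
Marginal likelihood of the evidence = 0.032157.
P(coolant degradation | evidence) = 0.013632 / 0.032157 ≈ 0.424.

0.424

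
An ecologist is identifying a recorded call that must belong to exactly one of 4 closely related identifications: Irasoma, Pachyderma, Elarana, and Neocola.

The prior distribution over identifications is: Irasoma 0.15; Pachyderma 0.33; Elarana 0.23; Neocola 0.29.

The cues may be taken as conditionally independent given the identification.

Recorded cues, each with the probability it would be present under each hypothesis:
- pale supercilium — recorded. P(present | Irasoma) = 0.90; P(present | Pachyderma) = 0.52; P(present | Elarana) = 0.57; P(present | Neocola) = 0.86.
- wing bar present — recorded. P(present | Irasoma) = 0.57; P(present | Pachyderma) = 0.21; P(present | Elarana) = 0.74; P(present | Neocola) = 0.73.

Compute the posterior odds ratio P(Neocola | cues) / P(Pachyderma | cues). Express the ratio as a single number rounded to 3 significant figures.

5.05

Unnormalized posterior weight (prior times the cue likelihoods) for each of the two hypotheses:
  Neocola: 0.29 × 0.86 × 0.73 = 0.18206
  Pachyderma: 0.33 × 0.52 × 0.21 = 0.036036
Posterior odds = 0.18206 / 0.036036 ≈ 5.05.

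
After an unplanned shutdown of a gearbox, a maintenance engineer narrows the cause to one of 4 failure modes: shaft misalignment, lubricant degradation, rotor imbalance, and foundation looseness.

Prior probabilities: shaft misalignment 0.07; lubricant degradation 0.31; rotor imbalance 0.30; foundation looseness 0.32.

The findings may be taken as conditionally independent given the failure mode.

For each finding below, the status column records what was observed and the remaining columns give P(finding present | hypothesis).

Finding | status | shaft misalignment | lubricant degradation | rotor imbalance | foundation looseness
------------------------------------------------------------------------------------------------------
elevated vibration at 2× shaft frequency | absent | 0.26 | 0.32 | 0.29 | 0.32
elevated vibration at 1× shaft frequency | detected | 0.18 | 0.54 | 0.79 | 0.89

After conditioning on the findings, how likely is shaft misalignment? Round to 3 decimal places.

0.019

By Bayes' rule with conditional independence, the unnormalized weight for each hypothesis is prior × ∏ likelihoods (using 1 − P(present | H) for each absent finding):
  shaft misalignment: 0.07 × (1 − 0.26) × 0.18 = 0.009324
  lubricant degradation: 0.31 × (1 − 0.32) × 0.54 = 0.11383
  rotor imbalance: 0.30 × (1 − 0.29) × 0.79 = 0.16827
  foundation looseness: 0.32 × (1 − 0.32) × 0.89 = 0.19366
Normalizing constant Z = 0.009324 + 0.11383 + 0.16827 + 0.19366 = 0.48509.
P(shaft misalignment | evidence) = 0.009324 / 0.48509 ≈ 0.019.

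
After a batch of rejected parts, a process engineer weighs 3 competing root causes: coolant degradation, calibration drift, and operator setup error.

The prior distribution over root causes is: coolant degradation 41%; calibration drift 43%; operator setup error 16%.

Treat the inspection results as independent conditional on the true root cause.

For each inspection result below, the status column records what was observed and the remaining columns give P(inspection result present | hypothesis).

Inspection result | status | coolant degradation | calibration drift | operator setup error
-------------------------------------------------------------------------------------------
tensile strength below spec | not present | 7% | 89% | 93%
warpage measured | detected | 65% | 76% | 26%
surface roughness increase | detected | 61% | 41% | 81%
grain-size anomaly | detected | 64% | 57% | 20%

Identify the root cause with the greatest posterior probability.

Multiply each prior by the joint likelihood of the inspection result pattern (using 1 − P(present | H) for each absent inspection result):
  coolant degradation: 0.41 × (1 − 0.07) × 0.65 × 0.61 × 0.64 = 0.096759
  calibration drift: 0.43 × (1 − 0.89) × 0.76 × 0.41 × 0.57 = 0.008401
  operator setup error: 0.16 × (1 − 0.93) × 0.26 × 0.81 × 0.20 = 0.00047174
The unnormalized weights sum to 0.10563.
P(coolant degradation | evidence) ≈ 0.096759 / 0.10563 ≈ 0.916
P(calibration drift | evidence) ≈ 0.008401 / 0.10563 ≈ 0.080
P(operator setup error | evidence) ≈ 0.00047174 / 0.10563 ≈ 0.004
The largest is 0.916, so coolant degradation is most probable.

coolant degradation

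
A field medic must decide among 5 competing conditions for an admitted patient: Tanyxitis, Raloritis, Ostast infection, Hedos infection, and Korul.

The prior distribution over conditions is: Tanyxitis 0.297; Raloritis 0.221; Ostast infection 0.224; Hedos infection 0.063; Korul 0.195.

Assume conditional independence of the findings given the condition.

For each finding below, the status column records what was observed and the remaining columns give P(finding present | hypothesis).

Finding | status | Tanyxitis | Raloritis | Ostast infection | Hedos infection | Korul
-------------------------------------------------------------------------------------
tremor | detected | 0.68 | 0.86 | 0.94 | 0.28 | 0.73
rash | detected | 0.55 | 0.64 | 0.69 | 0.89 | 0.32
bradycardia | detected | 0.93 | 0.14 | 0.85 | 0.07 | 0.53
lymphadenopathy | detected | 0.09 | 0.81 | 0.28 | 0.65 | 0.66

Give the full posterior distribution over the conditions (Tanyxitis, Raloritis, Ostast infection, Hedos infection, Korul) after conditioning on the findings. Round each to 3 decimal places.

0.125, 0.186, 0.465, 0.010, 0.214

By Bayes' rule with conditional independence, the unnormalized weight for each hypothesis is prior × ∏ likelihoods:
  Tanyxitis: 0.297 × 0.68 × 0.55 × 0.93 × 0.09 = 0.0092972
  Raloritis: 0.221 × 0.86 × 0.64 × 0.14 × 0.81 = 0.013794
  Ostast infection: 0.224 × 0.94 × 0.69 × 0.85 × 0.28 = 0.034578
  Hedos infection: 0.063 × 0.28 × 0.89 × 0.07 × 0.65 = 0.00071433
  Korul: 0.195 × 0.73 × 0.32 × 0.53 × 0.66 = 0.015934
Marginal likelihood of the evidence = 0.074318.
P(Tanyxitis | evidence) = 0.0092972 / 0.074318 ≈ 0.125
P(Raloritis | evidence) = 0.013794 / 0.074318 ≈ 0.186
P(Ostast infection | evidence) = 0.034578 / 0.074318 ≈ 0.465
P(Hedos infection | evidence) = 0.00071433 / 0.074318 ≈ 0.010
P(Korul | evidence) = 0.015934 / 0.074318 ≈ 0.214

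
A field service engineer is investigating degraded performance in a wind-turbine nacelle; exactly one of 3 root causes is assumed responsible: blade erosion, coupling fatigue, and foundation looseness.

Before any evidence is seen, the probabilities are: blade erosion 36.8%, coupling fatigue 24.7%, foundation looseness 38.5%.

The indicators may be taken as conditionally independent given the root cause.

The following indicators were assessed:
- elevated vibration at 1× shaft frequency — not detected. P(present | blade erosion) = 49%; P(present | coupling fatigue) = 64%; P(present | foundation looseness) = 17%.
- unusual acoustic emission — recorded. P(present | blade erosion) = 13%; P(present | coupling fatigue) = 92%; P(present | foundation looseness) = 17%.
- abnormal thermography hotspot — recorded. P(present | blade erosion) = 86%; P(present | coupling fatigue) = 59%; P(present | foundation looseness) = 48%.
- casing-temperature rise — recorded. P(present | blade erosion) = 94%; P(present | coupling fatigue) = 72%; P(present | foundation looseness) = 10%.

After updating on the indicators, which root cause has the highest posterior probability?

coupling fatigue

By Bayes' rule with conditional independence, the unnormalized weight for each hypothesis is prior × ∏ likelihoods (using 1 − P(present | H) for each absent indicator):
  blade erosion: 0.368 × (1 − 0.49) × 0.13 × 0.86 × 0.94 = 0.019724
  coupling fatigue: 0.247 × (1 − 0.64) × 0.92 × 0.59 × 0.72 = 0.034751
  foundation looseness: 0.385 × (1 − 0.17) × 0.17 × 0.48 × 0.10 = 0.0026075
Normalizing constant Z = 0.019724 + 0.034751 + 0.0026075 = 0.057083.
P(blade erosion | evidence) ≈ 0.019724 / 0.057083 ≈ 0.346
P(coupling fatigue | evidence) ≈ 0.034751 / 0.057083 ≈ 0.609
P(foundation looseness | evidence) ≈ 0.0026075 / 0.057083 ≈ 0.046
The largest is 0.609, so coupling fatigue is most probable.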